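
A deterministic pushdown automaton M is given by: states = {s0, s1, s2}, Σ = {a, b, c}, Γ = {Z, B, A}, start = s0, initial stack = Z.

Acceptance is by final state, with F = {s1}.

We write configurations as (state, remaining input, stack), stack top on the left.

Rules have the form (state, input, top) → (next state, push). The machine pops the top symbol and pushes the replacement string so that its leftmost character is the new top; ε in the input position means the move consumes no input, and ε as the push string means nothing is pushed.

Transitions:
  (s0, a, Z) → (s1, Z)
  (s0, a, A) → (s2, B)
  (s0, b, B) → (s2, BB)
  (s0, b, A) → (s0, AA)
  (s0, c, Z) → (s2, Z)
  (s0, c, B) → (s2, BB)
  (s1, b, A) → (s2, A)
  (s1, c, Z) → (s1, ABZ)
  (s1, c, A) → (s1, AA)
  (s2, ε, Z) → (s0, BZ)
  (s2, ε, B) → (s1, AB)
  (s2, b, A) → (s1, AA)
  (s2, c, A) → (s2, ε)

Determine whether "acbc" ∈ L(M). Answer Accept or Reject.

Accept

(s0, acbc, Z)
  read a, top Z: go to s1, push Z → (s1, cbc, Z)
  read c, top Z: go to s1, push ABZ → (s1, bc, ABZ)
  read b, top A: go to s2, push A → (s2, c, ABZ)
  read c, top A: go to s2, push ε → (s2, ε, BZ)
  ε-move, top B: go to s1, push AB → (s1, ε, ABZ)
All input consumed; state s1 ∈ F.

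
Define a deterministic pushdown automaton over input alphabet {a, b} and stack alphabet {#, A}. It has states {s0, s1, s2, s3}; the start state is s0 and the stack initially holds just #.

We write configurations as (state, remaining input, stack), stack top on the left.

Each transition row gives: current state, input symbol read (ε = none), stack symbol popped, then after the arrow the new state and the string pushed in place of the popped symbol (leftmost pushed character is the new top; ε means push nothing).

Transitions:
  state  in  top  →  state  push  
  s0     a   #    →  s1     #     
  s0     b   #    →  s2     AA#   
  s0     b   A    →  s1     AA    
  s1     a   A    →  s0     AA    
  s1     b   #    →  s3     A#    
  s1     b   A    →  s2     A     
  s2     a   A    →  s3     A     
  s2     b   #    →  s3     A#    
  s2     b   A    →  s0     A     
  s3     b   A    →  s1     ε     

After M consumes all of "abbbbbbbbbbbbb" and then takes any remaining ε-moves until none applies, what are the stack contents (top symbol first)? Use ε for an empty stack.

A#

(s0, abbbbbbbbbbbbb, #) ⊢ (s1, bbbbbbbbbbbbb, #) ⊢ (s3, bbbbbbbbbbbb, A#) ⊢ (s1, bbbbbbbbbbb, #) ⊢ (s3, bbbbbbbbbb, A#) ⊢ (s1, bbbbbbbbb, #) ⊢ (s3, bbbbbbbb, A#) ⊢ (s1, bbbbbbb, #) ⊢ (s3, bbbbbb, A#) ⊢ (s1, bbbbb, #) ⊢ (s3, bbbb, A#) ⊢ (s1, bbb, #) ⊢ (s3, bb, A#) ⊢ (s1, b, #) ⊢ (s3, ε, A#)
All input consumed in state s3 with stack A#.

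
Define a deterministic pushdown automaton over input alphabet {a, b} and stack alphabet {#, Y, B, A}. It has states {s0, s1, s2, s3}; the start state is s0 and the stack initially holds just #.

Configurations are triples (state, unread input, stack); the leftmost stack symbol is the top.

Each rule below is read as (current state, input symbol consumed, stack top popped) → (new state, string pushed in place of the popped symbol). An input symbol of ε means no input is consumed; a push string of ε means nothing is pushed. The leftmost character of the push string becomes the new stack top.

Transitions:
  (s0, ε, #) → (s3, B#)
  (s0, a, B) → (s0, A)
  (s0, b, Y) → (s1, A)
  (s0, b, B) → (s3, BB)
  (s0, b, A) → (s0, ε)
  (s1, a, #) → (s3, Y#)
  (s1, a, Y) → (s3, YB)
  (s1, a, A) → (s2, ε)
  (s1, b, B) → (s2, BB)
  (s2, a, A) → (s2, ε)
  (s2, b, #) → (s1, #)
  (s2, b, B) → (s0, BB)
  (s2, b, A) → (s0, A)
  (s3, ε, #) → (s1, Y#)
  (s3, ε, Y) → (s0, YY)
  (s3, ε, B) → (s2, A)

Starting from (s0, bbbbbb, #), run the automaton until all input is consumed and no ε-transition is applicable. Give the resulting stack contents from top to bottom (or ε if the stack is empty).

A#

(s0, bbbbbb, #) ⊢ (s3, bbbbbb, B#) ⊢ (s2, bbbbbb, A#) ⊢ (s0, bbbbb, A#) ⊢ (s0, bbbb, #) ⊢ (s3, bbbb, B#) ⊢ (s2, bbbb, A#) ⊢ (s0, bbb, A#) ⊢ (s0, bb, #) ⊢ (s3, bb, B#) ⊢ (s2, bb, A#) ⊢ (s0, b, A#) ⊢ (s0, ε, #) ⊢ (s3, ε, B#) ⊢ (s2, ε, A#)
All input consumed in state s2 with stack A#.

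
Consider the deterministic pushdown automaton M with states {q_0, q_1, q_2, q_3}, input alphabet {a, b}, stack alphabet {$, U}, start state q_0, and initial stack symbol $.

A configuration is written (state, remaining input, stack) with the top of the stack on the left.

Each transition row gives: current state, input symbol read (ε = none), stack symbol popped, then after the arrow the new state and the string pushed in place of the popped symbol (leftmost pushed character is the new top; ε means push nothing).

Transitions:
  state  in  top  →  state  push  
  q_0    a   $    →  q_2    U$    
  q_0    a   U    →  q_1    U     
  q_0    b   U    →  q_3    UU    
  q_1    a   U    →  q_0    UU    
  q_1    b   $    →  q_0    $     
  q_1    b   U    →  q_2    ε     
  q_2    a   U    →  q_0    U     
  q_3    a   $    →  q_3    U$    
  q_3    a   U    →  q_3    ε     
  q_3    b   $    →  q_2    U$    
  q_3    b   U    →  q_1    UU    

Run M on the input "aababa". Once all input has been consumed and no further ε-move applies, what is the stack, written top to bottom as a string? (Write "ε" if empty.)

UUU$

(q_0, aababa, $) ⊢ (q_2, ababa, U$) ⊢ (q_0, baba, U$) ⊢ (q_3, aba, UU$) ⊢ (q_3, ba, U$) ⊢ (q_1, a, UU$) ⊢ (q_0, ε, UUU$)
All input consumed in state q_0 with stack UUU$.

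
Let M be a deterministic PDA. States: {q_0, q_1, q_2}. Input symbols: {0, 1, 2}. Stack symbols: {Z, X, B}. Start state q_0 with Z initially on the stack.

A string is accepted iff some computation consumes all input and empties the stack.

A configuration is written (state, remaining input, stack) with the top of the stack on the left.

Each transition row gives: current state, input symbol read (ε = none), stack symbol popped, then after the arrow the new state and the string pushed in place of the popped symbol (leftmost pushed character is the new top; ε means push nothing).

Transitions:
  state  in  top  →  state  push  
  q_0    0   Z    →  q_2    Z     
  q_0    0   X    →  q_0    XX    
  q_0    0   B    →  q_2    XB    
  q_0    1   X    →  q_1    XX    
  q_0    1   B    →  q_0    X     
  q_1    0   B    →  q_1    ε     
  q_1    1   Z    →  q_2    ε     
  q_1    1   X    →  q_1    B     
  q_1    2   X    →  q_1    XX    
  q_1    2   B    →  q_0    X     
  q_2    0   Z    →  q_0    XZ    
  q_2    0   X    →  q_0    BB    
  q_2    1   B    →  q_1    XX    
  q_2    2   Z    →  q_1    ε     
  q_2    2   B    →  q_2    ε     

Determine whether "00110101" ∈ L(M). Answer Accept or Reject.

Accept

(q_0, 00110101, Z)
  read 0, top Z: go to q_2, push Z → (q_2, 0110101, Z)
  read 0, top Z: go to q_0, push XZ → (q_0, 110101, XZ)
  read 1, top X: go to q_1, push XX → (q_1, 10101, XXZ)
  read 1, top X: go to q_1, push B → (q_1, 0101, BXZ)
  read 0, top B: go to q_1, push ε → (q_1, 101, XZ)
  read 1, top X: go to q_1, push B → (q_1, 01, BZ)
  read 0, top B: go to q_1, push ε → (q_1, 1, Z)
  read 1, top Z: go to q_2, push ε → (q_2, ε, ε)
All input consumed and the stack is empty.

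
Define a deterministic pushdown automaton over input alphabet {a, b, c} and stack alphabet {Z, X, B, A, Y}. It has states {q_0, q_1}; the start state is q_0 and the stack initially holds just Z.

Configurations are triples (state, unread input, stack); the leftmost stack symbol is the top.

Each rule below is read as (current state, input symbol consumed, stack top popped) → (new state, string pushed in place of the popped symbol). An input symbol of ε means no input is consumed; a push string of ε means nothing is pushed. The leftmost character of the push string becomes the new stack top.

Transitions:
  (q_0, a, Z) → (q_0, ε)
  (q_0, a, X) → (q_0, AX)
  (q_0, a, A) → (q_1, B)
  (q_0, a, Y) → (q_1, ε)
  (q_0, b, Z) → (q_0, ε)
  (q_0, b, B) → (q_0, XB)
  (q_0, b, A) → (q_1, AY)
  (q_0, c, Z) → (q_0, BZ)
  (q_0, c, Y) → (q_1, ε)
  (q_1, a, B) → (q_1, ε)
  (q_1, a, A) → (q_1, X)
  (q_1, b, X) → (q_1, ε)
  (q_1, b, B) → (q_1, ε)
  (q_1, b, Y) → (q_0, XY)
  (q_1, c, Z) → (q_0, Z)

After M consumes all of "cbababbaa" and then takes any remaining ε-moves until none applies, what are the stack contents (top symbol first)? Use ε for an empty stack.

BXYXBZ

(q_0, cbababbaa, Z)
  read c, top Z: go to q_0, push BZ → (q_0, bababbaa, BZ)
  read b, top B: go to q_0, push XB → (q_0, ababbaa, XBZ)
  read a, top X: go to q_0, push AX → (q_0, babbaa, AXBZ)
  read b, top A: go to q_1, push AY → (q_1, abbaa, AYXBZ)
  read a, top A: go to q_1, push X → (q_1, bbaa, XYXBZ)
  read b, top X: go to q_1, push ε → (q_1, baa, YXBZ)
  read b, top Y: go to q_0, push XY → (q_0, aa, XYXBZ)
  read a, top X: go to q_0, push AX → (q_0, a, AXYXBZ)
  read a, top A: go to q_1, push B → (q_1, ε, BXYXBZ)
All input consumed in state q_1 with stack BXYXBZ.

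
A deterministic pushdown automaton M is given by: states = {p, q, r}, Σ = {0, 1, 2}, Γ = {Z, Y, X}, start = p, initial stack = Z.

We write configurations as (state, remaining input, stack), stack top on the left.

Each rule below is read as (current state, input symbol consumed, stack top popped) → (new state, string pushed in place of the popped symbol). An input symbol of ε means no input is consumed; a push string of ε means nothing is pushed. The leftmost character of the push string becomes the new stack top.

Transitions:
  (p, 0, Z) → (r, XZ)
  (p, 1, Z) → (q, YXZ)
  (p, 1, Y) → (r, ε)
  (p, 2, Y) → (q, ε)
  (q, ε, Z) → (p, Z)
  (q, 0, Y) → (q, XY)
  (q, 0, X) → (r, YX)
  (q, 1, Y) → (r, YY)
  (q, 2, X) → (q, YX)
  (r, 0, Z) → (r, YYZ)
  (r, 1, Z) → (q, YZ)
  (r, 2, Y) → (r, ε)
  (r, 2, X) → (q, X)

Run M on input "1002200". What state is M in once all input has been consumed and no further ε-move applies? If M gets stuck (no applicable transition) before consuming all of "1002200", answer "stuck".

stuck

(p, 1002200, Z)
  read 1, top Z: go to q, push YXZ → (q, 002200, YXZ)
  read 0, top Y: go to q, push XY → (q, 02200, XYXZ)
  read 0, top X: go to r, push YX → (r, 2200, YXYXZ)
  read 2, top Y: go to r, push ε → (r, 200, XYXZ)
  read 2, top X: go to q, push X → (q, 00, XYXZ)
  read 0, top X: go to r, push YX → (r, 0, YXYXZ)
No transition for (r, 0, top Y); M blocks with input 0 remaining.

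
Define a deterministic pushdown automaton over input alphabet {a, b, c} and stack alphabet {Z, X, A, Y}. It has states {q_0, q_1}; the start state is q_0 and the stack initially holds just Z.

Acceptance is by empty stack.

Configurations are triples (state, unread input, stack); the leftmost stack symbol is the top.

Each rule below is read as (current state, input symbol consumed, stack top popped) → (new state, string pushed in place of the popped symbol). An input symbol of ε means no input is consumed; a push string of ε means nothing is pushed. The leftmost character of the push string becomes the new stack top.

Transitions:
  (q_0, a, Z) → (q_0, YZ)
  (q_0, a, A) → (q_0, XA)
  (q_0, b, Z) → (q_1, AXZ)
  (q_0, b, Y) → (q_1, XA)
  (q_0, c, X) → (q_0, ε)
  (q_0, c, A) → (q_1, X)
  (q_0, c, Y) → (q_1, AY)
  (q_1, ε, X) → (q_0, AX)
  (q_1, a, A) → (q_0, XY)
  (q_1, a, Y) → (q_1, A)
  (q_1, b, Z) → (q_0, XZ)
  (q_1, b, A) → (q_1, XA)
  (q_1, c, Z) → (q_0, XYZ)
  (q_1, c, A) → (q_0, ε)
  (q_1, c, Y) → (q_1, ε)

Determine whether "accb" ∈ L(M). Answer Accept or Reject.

Reject

(q_0, accb, Z)
  read a, top Z: go to q_0, push YZ → (q_0, ccb, YZ)
  read c, top Y: go to q_1, push AY → (q_1, cb, AYZ)
  read c, top A: go to q_0, push ε → (q_0, b, YZ)
  read b, top Y: go to q_1, push XA → (q_1, ε, XAZ)
  ε-move, top X: go to q_0, push AX → (q_0, ε, AXAZ)
All input consumed; stack is AXAZ, not empty, and no further ε-move applies.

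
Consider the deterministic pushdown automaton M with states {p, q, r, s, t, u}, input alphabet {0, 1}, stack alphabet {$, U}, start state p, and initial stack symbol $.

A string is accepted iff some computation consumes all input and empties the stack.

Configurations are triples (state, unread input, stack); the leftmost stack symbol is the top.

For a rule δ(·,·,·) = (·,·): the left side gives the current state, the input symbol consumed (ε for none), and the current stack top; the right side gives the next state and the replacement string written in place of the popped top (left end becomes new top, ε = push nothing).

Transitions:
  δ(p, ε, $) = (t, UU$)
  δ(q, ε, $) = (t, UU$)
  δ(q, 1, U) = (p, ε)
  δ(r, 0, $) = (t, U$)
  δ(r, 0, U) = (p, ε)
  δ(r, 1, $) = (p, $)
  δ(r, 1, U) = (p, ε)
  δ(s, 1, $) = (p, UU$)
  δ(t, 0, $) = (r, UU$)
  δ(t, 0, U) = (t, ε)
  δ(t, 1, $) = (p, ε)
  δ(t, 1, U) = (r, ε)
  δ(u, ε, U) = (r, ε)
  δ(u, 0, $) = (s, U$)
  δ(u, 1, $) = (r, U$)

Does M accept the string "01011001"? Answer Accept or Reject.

Accept

(p, 01011001, $) ⊢ (t, 01011001, UU$) ⊢ (t, 1011001, U$) ⊢ (r, 011001, $) ⊢ (t, 11001, U$) ⊢ (r, 1001, $) ⊢ (p, 001, $) ⊢ (t, 001, UU$) ⊢ (t, 01, U$) ⊢ (t, 1, $) ⊢ (p, ε, ε)
All input consumed and the stack is empty.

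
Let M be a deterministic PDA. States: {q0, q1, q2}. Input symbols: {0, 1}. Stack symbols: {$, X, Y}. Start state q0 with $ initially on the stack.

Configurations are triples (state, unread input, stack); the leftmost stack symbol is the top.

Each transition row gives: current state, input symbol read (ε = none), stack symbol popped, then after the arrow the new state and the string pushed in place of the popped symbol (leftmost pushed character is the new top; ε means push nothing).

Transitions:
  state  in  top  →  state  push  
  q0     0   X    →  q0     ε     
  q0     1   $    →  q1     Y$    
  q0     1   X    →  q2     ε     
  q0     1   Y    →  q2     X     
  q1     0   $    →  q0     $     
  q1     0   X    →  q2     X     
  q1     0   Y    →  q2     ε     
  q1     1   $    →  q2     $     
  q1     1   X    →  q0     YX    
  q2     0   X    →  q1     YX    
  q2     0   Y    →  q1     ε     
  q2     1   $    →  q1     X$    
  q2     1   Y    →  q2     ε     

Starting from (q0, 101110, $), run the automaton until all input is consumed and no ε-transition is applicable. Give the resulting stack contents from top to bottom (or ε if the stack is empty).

YXX$

(q0, 101110, $) ⊢ (q1, 01110, Y$) ⊢ (q2, 1110, $) ⊢ (q1, 110, X$) ⊢ (q0, 10, YX$) ⊢ (q2, 0, XX$) ⊢ (q1, ε, YXX$)
All input consumed in state q1 with stack YXX$.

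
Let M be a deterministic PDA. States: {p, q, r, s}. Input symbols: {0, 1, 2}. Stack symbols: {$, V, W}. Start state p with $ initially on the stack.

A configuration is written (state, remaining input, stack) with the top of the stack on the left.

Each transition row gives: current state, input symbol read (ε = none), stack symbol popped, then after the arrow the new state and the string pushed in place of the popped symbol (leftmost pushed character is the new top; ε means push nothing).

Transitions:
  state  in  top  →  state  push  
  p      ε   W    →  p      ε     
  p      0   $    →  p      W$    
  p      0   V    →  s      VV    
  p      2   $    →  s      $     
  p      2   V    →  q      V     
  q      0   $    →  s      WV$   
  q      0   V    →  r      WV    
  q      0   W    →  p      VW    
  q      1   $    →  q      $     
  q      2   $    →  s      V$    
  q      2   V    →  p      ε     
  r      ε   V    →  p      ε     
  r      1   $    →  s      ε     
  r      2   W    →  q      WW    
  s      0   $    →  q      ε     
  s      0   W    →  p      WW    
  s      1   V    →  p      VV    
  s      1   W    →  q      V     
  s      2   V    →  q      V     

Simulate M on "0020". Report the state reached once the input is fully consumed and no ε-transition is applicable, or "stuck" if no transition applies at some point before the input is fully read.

q

(p, 0020, $)
  read 0, top $: go to p, push W$ → (p, 020, W$)
  ε-move, top W: go to p, push ε → (p, 020, $)
  read 0, top $: go to p, push W$ → (p, 20, W$)
  ε-move, top W: go to p, push ε → (p, 20, $)
  read 2, top $: go to s, push $ → (s, 0, $)
  read 0, top $: go to q, push ε → (q, ε, ε)
All input consumed; M is in state q.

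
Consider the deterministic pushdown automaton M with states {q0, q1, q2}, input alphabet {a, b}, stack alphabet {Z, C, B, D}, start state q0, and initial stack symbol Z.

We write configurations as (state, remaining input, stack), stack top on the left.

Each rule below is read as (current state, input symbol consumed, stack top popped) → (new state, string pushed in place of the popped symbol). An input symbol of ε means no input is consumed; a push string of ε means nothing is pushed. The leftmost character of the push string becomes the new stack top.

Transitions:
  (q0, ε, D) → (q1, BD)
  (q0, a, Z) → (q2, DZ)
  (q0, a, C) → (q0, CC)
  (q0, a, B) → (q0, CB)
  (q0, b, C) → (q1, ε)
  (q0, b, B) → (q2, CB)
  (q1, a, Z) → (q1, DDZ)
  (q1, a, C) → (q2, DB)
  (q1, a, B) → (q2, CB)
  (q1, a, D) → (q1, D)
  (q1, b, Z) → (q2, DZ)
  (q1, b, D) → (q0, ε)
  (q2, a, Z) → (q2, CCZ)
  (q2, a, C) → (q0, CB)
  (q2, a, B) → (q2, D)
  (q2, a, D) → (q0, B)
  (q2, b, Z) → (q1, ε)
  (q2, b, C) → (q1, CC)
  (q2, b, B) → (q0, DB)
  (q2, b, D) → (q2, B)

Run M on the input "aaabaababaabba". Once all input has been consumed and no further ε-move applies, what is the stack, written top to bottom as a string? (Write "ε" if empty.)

(q0, aaabaababaabba, Z)
  read a, top Z: go to q2, push DZ → (q2, aabaababaabba, DZ)
  read a, top D: go to q0, push B → (q0, abaababaabba, BZ)
  read a, top B: go to q0, push CB → (q0, baababaabba, CBZ)
  read b, top C: go to q1, push ε → (q1, aababaabba, BZ)
  read a, top B: go to q2, push CB → (q2, ababaabba, CBZ)
  read a, top C: go to q0, push CB → (q0, babaabba, CBBZ)
  read b, top C: go to q1, push ε → (q1, abaabba, BBZ)
  read a, top B: go to q2, push CB → (q2, baabba, CBBZ)
  read b, top C: go to q1, push CC → (q1, aabba, CCBBZ)
  read a, top C: go to q2, push DB → (q2, abba, DBCBBZ)
  read a, top D: go to q0, push B → (q0, bba, BBCBBZ)
  read b, top B: go to q2, push CB → (q2, ba, CBBCBBZ)
  read b, top C: go to q1, push CC → (q1, a, CCBBCBBZ)
  read a, top C: go to q2, push DB → (q2, ε, DBCBBCBBZ)
All input consumed in state q2 with stack DBCBBCBBZ.

DBCBBCBBZ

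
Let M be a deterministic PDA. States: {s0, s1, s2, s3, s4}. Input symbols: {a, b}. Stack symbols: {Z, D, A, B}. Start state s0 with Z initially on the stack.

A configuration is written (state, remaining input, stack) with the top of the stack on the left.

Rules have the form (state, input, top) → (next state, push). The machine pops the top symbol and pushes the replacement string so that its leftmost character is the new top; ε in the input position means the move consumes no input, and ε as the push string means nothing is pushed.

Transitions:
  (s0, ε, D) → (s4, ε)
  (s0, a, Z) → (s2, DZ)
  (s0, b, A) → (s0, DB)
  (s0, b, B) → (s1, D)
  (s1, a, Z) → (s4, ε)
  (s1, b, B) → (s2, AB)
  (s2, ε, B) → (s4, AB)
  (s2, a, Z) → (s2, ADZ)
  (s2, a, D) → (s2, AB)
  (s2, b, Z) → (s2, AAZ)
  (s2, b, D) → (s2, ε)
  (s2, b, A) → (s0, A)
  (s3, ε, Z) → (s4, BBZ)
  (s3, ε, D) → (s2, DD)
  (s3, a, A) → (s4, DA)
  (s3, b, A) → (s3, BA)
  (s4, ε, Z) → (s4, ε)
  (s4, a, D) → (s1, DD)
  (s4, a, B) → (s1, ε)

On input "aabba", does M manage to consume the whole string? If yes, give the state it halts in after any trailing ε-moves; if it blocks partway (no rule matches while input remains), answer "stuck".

s1

(s0, aabba, Z) ⊢ (s2, abba, DZ) ⊢ (s2, bba, ABZ) ⊢ (s0, ba, ABZ) ⊢ (s0, a, DBBZ) ⊢ (s4, a, BBZ) ⊢ (s1, ε, BZ)
All input consumed; M is in state s1.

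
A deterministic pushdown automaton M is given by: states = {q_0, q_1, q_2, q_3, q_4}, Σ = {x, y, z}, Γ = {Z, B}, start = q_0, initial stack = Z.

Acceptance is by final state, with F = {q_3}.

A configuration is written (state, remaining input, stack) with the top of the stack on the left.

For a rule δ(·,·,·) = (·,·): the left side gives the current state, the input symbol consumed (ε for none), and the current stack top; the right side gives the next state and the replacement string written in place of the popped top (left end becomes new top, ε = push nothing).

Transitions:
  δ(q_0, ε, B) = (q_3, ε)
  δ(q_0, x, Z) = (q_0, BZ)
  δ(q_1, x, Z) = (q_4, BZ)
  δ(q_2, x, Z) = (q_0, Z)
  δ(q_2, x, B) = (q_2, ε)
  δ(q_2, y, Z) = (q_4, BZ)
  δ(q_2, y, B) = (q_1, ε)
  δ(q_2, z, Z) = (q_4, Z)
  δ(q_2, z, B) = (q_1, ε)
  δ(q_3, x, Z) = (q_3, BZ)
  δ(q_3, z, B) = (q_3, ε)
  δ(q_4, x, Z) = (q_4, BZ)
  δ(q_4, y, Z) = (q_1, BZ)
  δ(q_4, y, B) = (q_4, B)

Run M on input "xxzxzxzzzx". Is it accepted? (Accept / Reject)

Reject

(q_0, xxzxzxzzzx, Z) ⊢ (q_0, xzxzxzzzx, BZ) ⊢ (q_3, xzxzxzzzx, Z) ⊢ (q_3, zxzxzzzx, BZ) ⊢ (q_3, xzxzzzx, Z) ⊢ (q_3, zxzzzx, BZ) ⊢ (q_3, xzzzx, Z) ⊢ (q_3, zzzx, BZ) ⊢ (q_3, zzx, Z)
No transition applies at (q_3, zzx, Z); input not fully consumed.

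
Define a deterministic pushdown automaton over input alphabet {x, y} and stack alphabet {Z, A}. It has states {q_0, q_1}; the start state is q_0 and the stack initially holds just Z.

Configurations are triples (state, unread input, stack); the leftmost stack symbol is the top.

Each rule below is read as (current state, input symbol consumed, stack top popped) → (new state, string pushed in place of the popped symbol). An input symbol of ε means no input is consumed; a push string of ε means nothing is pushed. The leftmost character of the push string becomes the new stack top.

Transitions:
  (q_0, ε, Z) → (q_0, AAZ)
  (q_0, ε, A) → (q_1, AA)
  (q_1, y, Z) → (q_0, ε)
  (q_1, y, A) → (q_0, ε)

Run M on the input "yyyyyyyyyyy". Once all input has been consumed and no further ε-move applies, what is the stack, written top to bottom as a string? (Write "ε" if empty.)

AAAZ

(q_0, yyyyyyyyyyy, Z)
  ε-move, top Z: go to q_0, push AAZ → (q_0, yyyyyyyyyyy, AAZ)
  ε-move, top A: go to q_1, push AA → (q_1, yyyyyyyyyyy, AAAZ)
  read y, top A: go to q_0, push ε → (q_0, yyyyyyyyyy, AAZ)
  ε-move, top A: go to q_1, push AA → (q_1, yyyyyyyyyy, AAAZ)
  read y, top A: go to q_0, push ε → (q_0, yyyyyyyyy, AAZ)
  ε-move, top A: go to q_1, push AA → (q_1, yyyyyyyyy, AAAZ)
  read y, top A: go to q_0, push ε → (q_0, yyyyyyyy, AAZ)
  ε-move, top A: go to q_1, push AA → (q_1, yyyyyyyy, AAAZ)
  read y, top A: go to q_0, push ε → (q_0, yyyyyyy, AAZ)
  ε-move, top A: go to q_1, push AA → (q_1, yyyyyyy, AAAZ)
  read y, top A: go to q_0, push ε → (q_0, yyyyyy, AAZ)
  ε-move, top A: go to q_1, push AA → (q_1, yyyyyy, AAAZ)
  read y, top A: go to q_0, push ε → (q_0, yyyyy, AAZ)
  ε-move, top A: go to q_1, push AA → (q_1, yyyyy, AAAZ)
  read y, top A: go to q_0, push ε → (q_0, yyyy, AAZ)
  ε-move, top A: go to q_1, push AA → (q_1, yyyy, AAAZ)
  read y, top A: go to q_0, push ε → (q_0, yyy, AAZ)
  ε-move, top A: go to q_1, push AA → (q_1, yyy, AAAZ)
  read y, top A: go to q_0, push ε → (q_0, yy, AAZ)
  ε-move, top A: go to q_1, push AA → (q_1, yy, AAAZ)
  read y, top A: go to q_0, push ε → (q_0, y, AAZ)
  ε-move, top A: go to q_1, push AA → (q_1, y, AAAZ)
  read y, top A: go to q_0, push ε → (q_0, ε, AAZ)
  ε-move, top A: go to q_1, push AA → (q_1, ε, AAAZ)
All input consumed in state q_1 with stack AAAZ.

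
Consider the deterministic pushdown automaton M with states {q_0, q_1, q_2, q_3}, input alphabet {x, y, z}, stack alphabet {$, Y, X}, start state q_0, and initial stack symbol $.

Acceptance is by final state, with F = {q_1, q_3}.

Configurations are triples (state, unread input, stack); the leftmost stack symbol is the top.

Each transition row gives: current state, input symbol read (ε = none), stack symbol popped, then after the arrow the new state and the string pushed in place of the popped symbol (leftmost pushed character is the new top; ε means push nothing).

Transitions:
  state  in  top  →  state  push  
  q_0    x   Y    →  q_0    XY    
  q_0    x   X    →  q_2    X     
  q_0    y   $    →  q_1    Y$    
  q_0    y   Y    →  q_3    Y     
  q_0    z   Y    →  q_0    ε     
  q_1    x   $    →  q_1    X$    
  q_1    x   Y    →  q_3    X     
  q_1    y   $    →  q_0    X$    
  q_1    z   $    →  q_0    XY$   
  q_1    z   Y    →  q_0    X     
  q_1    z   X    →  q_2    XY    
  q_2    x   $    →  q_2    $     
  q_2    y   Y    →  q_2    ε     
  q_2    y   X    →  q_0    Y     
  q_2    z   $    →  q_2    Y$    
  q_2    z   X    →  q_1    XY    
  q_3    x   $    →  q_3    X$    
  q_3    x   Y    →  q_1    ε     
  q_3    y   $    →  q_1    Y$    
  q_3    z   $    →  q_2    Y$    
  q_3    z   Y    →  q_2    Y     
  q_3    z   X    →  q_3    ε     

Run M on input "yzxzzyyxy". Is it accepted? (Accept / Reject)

(q_0, yzxzzyyxy, $)
  read y, top $: go to q_1, push Y$ → (q_1, zxzzyyxy, Y$)
  read z, top Y: go to q_0, push X → (q_0, xzzyyxy, X$)
  read x, top X: go to q_2, push X → (q_2, zzyyxy, X$)
  read z, top X: go to q_1, push XY → (q_1, zyyxy, XY$)
  read z, top X: go to q_2, push XY → (q_2, yyxy, XYY$)
  read y, top X: go to q_0, push Y → (q_0, yxy, YYY$)
  read y, top Y: go to q_3, push Y → (q_3, xy, YYY$)
  read x, top Y: go to q_1, push ε → (q_1, y, YY$)
No transition applies at (q_1, y, YY$); input not fully consumed.

Reject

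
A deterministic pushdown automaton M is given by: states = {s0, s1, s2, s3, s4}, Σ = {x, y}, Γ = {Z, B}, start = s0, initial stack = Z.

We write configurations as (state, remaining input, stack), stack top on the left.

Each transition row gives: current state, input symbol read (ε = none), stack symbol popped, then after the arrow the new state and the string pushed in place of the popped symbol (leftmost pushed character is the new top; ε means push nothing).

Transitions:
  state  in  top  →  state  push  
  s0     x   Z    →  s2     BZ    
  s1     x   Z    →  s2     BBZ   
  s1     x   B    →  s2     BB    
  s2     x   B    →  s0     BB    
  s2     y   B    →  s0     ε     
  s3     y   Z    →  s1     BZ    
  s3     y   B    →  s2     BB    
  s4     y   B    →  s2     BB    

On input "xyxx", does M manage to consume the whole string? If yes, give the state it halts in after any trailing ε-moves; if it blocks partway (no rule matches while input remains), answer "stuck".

(s0, xyxx, Z)
  read x, top Z: go to s2, push BZ → (s2, yxx, BZ)
  read y, top B: go to s0, push ε → (s0, xx, Z)
  read x, top Z: go to s2, push BZ → (s2, x, BZ)
  read x, top B: go to s0, push BB → (s0, ε, BBZ)
All input consumed; M is in state s0.

s0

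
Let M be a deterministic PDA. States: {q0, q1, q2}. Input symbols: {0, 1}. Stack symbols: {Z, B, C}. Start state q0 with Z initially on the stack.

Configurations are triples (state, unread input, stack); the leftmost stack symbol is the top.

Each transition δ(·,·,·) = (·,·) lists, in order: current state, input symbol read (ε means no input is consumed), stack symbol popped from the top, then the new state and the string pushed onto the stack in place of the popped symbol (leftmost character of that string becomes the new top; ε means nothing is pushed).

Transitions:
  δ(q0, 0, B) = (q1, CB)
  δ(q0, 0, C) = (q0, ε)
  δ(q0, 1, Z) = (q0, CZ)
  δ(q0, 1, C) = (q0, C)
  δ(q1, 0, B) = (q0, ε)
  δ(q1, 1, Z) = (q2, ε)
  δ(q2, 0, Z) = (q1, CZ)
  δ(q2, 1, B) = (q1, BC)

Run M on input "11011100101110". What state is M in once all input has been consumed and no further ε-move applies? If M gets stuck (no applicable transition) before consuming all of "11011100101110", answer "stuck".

stuck

(q0, 11011100101110, Z)
  read 1, top Z: go to q0, push CZ → (q0, 1011100101110, CZ)
  read 1, top C: go to q0, push C → (q0, 011100101110, CZ)
  read 0, top C: go to q0, push ε → (q0, 11100101110, Z)
  read 1, top Z: go to q0, push CZ → (q0, 1100101110, CZ)
  read 1, top C: go to q0, push C → (q0, 100101110, CZ)
  read 1, top C: go to q0, push C → (q0, 00101110, CZ)
  read 0, top C: go to q0, push ε → (q0, 0101110, Z)
No transition for (q0, 0, top Z); M blocks with input 0101110 remaining.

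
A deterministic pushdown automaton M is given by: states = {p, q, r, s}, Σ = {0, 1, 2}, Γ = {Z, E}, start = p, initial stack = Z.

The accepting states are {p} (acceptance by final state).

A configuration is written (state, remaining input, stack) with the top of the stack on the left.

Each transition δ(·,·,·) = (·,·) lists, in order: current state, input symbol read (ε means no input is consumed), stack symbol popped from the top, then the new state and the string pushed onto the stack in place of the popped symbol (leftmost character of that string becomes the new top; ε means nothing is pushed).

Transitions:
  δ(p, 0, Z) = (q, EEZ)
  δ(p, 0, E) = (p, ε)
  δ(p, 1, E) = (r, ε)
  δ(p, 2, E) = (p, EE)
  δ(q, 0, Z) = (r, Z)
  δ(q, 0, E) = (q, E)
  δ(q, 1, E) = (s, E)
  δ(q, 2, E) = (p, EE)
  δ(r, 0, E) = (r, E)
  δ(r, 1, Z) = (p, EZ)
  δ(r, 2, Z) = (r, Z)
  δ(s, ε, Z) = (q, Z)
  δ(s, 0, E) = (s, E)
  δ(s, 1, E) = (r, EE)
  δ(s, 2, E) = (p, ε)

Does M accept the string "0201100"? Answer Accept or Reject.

Reject

(p, 0201100, Z)
  read 0, top Z: go to q, push EEZ → (q, 201100, EEZ)
  read 2, top E: go to p, push EE → (p, 01100, EEEZ)
  read 0, top E: go to p, push ε → (p, 1100, EEZ)
  read 1, top E: go to r, push ε → (r, 100, EZ)
No transition applies at (r, 100, EZ); input not fully consumed.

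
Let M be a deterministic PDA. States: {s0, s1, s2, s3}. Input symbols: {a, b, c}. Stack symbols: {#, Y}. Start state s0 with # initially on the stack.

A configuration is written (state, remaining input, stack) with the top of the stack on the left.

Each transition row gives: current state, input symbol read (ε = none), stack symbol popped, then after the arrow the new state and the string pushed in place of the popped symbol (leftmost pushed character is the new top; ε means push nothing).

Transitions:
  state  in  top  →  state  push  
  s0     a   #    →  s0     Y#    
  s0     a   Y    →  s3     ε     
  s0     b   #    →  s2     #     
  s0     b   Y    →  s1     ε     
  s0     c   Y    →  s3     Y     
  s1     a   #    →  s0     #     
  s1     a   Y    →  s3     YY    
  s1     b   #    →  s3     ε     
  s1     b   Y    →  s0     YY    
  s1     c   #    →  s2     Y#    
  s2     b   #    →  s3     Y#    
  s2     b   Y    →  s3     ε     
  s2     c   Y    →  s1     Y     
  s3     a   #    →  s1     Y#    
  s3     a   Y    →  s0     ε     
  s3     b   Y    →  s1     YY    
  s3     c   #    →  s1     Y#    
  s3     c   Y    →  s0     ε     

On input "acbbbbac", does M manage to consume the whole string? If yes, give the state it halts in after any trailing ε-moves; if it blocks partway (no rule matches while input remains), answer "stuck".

(s0, acbbbbac, #)
  read a, top #: go to s0, push Y# → (s0, cbbbbac, Y#)
  read c, top Y: go to s3, push Y → (s3, bbbbac, Y#)
  read b, top Y: go to s1, push YY → (s1, bbbac, YY#)
  read b, top Y: go to s0, push YY → (s0, bbac, YYY#)
  read b, top Y: go to s1, push ε → (s1, bac, YY#)
  read b, top Y: go to s0, push YY → (s0, ac, YYY#)
  read a, top Y: go to s3, push ε → (s3, c, YY#)
  read c, top Y: go to s0, push ε → (s0, ε, Y#)
All input consumed; M is in state s0.

s0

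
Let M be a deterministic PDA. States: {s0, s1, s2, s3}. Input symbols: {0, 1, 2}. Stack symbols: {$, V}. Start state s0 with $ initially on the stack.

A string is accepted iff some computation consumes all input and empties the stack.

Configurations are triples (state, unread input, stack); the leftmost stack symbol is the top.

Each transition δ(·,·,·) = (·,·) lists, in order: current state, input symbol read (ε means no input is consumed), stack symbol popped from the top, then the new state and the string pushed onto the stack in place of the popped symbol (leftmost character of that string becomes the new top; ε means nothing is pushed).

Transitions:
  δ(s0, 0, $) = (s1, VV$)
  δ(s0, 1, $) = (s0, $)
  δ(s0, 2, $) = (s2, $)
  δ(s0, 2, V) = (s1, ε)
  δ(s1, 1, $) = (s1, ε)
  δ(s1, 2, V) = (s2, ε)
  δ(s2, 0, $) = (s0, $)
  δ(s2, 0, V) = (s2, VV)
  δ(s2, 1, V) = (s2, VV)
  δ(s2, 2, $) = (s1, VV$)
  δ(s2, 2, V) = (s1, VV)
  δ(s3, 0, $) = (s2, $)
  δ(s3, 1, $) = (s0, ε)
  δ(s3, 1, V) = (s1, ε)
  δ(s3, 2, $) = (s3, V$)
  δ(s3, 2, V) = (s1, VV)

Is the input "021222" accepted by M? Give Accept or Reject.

(s0, 021222, $) ⊢ (s1, 21222, VV$) ⊢ (s2, 1222, V$) ⊢ (s2, 222, VV$) ⊢ (s1, 22, VVV$) ⊢ (s2, 2, VV$) ⊢ (s1, ε, VVV$)
All input consumed; stack is VVV$, not empty, and no further ε-move applies.

Reject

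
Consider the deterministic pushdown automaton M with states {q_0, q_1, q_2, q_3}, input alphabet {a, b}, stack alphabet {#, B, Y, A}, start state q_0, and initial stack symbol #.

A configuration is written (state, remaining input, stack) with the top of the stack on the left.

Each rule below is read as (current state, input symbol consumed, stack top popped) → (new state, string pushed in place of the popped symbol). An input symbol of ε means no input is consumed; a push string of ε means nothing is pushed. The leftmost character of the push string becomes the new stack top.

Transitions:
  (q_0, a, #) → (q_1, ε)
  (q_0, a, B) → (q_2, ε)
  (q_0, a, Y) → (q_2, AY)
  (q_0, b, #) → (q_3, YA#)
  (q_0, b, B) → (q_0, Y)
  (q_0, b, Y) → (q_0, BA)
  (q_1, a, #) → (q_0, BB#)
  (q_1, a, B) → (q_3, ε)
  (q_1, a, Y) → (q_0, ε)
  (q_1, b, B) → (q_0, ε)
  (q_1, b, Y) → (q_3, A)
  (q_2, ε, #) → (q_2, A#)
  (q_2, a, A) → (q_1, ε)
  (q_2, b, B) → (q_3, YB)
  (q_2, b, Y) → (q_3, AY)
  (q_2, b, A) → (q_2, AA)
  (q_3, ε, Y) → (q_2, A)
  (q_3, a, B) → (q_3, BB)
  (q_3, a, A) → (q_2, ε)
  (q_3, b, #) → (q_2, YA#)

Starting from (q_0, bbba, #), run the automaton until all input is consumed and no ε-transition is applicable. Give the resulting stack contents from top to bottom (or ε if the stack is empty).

AAA#

(q_0, bbba, #) ⊢ (q_3, bba, YA#) ⊢ (q_2, bba, AA#) ⊢ (q_2, ba, AAA#) ⊢ (q_2, a, AAAA#) ⊢ (q_1, ε, AAA#)
All input consumed in state q_1 with stack AAA#.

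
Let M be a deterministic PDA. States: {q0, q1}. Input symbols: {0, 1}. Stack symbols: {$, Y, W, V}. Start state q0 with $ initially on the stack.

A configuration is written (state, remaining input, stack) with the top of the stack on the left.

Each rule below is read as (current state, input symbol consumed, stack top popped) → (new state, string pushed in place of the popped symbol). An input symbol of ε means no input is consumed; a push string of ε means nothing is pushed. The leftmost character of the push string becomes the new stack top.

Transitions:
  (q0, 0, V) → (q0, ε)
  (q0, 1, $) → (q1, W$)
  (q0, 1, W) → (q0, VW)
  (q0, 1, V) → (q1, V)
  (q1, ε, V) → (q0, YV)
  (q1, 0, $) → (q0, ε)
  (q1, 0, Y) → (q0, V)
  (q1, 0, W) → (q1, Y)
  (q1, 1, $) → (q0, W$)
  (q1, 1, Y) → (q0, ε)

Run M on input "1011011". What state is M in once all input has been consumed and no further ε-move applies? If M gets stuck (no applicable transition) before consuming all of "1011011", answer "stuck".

q1

(q0, 1011011, $)
  read 1, top $: go to q1, push W$ → (q1, 011011, W$)
  read 0, top W: go to q1, push Y → (q1, 11011, Y$)
  read 1, top Y: go to q0, push ε → (q0, 1011, $)
  read 1, top $: go to q1, push W$ → (q1, 011, W$)
  read 0, top W: go to q1, push Y → (q1, 11, Y$)
  read 1, top Y: go to q0, push ε → (q0, 1, $)
  read 1, top $: go to q1, push W$ → (q1, ε, W$)
All input consumed; M is in state q1.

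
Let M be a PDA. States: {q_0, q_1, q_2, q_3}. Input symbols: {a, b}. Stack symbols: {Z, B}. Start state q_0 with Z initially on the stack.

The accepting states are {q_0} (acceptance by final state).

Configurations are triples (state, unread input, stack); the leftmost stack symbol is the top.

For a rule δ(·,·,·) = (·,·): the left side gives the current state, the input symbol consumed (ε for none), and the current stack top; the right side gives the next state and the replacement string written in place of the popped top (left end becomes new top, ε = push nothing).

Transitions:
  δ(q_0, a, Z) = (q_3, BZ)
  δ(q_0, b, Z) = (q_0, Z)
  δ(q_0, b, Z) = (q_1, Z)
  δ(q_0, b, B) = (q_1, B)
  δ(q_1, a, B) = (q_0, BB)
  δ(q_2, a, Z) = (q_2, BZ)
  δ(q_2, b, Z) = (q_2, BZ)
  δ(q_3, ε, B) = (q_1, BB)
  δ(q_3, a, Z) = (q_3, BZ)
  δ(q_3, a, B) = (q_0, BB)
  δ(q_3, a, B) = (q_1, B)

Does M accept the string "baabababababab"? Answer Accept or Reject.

Reject

No computation consumes all input and reaches a final state.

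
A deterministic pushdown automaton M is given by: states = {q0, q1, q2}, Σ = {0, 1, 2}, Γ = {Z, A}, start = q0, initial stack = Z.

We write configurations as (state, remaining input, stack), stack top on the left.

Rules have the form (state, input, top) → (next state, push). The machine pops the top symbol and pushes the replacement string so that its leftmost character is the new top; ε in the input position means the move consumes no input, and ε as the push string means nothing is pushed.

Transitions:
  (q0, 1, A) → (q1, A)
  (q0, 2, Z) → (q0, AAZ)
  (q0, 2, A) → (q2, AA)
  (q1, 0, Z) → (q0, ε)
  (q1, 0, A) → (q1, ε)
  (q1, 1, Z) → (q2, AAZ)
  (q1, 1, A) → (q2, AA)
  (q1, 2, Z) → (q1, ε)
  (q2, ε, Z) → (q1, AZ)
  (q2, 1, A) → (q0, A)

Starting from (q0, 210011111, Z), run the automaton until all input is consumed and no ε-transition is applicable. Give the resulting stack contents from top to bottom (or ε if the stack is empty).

(q0, 210011111, Z)
  read 2, top Z: go to q0, push AAZ → (q0, 10011111, AAZ)
  read 1, top A: go to q1, push A → (q1, 0011111, AAZ)
  read 0, top A: go to q1, push ε → (q1, 011111, AZ)
  read 0, top A: go to q1, push ε → (q1, 11111, Z)
  read 1, top Z: go to q2, push AAZ → (q2, 1111, AAZ)
  read 1, top A: go to q0, push A → (q0, 111, AAZ)
  read 1, top A: go to q1, push A → (q1, 11, AAZ)
  read 1, top A: go to q2, push AA → (q2, 1, AAAZ)
  read 1, top A: go to q0, push A → (q0, ε, AAAZ)
All input consumed in state q0 with stack AAAZ.

AAAZ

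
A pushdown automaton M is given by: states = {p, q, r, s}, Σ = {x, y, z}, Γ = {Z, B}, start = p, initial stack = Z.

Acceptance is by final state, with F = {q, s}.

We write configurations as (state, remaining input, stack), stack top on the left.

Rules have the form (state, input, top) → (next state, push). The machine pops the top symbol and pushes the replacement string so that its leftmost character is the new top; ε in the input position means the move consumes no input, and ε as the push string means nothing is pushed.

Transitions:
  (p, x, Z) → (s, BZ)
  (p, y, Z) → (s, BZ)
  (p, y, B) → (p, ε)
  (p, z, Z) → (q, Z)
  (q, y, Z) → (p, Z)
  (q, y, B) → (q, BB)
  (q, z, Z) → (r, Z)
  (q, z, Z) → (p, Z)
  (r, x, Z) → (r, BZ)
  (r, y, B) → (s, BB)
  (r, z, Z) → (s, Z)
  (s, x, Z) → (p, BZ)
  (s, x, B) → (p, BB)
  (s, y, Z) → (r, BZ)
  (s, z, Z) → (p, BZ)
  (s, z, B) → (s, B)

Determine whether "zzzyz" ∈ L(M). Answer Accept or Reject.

One accepting computation: (p, zzzyz, Z) ⊢ (q, zzyz, Z) ⊢ (p, zyz, Z) ⊢ (q, yz, Z) ⊢ (p, z, Z) ⊢ (q, ε, Z)
All input consumed and state q ∈ F.

Accept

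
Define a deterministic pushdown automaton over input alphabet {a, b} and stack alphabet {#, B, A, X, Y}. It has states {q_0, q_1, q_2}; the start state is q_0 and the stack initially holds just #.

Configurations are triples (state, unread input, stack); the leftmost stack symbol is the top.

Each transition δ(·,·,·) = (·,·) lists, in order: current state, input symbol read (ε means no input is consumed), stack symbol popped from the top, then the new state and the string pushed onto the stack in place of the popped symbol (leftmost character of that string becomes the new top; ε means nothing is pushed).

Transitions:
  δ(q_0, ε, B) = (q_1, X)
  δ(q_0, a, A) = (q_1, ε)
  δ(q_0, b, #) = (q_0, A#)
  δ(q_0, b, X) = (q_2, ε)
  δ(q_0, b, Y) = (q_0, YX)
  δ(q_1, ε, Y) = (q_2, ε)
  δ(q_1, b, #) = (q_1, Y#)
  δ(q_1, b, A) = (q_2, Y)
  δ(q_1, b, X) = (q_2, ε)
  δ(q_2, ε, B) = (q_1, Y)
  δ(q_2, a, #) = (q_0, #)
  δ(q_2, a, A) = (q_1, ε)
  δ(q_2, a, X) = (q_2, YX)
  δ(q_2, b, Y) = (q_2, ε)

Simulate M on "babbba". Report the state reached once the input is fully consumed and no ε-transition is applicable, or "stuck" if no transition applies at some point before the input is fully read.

(q_0, babbba, #)
  read b, top #: go to q_0, push A# → (q_0, abbba, A#)
  read a, top A: go to q_1, push ε → (q_1, bbba, #)
  read b, top #: go to q_1, push Y# → (q_1, bba, Y#)
  ε-move, top Y: go to q_2, push ε → (q_2, bba, #)
No transition for (q_2, b, top #); M blocks with input bba remaining.

stuck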